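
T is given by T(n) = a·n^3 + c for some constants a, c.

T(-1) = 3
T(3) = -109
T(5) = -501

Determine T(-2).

From T(-1) = 3 and T(3) = -109: -1a + c = 3 and 27a + c = -109.
Subtracting: 28a = -112, so a = -4; then c = 3 − (-4)·(-1) = -1.
So T(n) = -4n³ − 1, and T(-2) = 31.

31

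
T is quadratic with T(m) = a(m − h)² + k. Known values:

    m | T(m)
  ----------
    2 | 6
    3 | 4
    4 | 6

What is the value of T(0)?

First differences -2, 2; second difference 4 = 2a, so a = 2.
Expanding, the m-coefficient is −2ah = -4h; matching it to the data gives h = 3, and then k = 4.
So T(m) = 2(m − 3)² + 4.
T(0) = 2·(-3)² + 4 = 22.

22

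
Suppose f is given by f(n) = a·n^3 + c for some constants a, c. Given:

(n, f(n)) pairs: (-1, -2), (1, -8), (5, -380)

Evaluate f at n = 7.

From f(-1) = -2 and f(1) = -8: -1a + c = -2 and 1a + c = -8.
Subtracting: 2a = -6, so a = -3; then c = -2 − (-3)·(-1) = -5.
So f(n) = -3n³ − 5, and f(7) = -1034.

-1034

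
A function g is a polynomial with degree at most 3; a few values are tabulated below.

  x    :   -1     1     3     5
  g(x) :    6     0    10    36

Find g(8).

105

Write g(x) = ax³ + bx² + cx + d; the 4 given values yield a linear system in the 4 coefficients.
Solving, the leading coefficient vanishes, and g(x) = 2x² - 3x + 1.
Then g(8) = 105.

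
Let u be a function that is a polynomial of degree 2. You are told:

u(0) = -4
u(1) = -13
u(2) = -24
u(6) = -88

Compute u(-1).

Write u(x) = ax² + bx + c; the 4 given values yield a linear system in the 3 coefficients.
Solving, u(x) = -x² - 8x - 4.
Then u(-1) = 3.

3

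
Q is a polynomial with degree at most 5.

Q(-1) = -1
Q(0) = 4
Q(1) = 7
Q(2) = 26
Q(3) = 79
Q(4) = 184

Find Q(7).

991

First differences: 5, 3, 19, 53, 105. Second differences: -2, 16, 34, 52. Third differences: 18, 18, 18.
Level-3 differences are constant, so Q has degree 3.
Fitting a degree-3 polynomial gives Q(m) = 3m³ - m² + m + 4.
Then Q(7) = 991.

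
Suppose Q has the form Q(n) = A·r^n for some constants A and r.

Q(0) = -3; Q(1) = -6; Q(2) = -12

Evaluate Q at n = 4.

-48

Consecutive ratio: -6/(-3) = 2, and -12/(-6) = 2, so r = 2.
Then A·2^0 = -3 gives A = -3, and Q(n) = -3·2^n.
Q(4) = -3·2^4 = -48.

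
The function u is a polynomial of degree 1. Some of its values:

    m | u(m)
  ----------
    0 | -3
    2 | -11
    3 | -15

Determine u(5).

Write u(m) = am + b; the 3 given values yield a linear system in the 2 coefficients.
Solving, u(m) = -4m - 3.
Then u(5) = -23.

-23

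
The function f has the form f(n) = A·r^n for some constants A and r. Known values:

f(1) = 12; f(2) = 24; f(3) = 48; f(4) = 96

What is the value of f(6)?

384

Consecutive ratio: 24/12 = 2, and 48/24 = 2, so r = 2.
Then A·2^1 = 12 gives A = 6, and f(n) = 6·2^n.
f(6) = 6·2^6 = 384.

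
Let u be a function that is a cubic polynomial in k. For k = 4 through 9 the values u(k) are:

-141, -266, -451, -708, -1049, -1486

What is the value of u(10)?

-2031

Write u(k) = ak³ + bk² + ck + d; the 6 given values yield a linear system in the 4 coefficients.
Solving, u(k) = -2k³ - 3k - 1.
Then u(10) = -2031.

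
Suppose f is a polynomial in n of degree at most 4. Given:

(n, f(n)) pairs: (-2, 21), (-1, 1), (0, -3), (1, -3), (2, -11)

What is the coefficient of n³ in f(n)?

-2

First differences: -20, -4, 0, -8. Second differences: 16, 4, -8. Third differences: -12, -12.
Level-3 differences are constant, so f has degree 3.
Fitting a degree-3 polynomial gives f(n) = -2n³ + 2n² - 3.
The coefficient of n³ is -2.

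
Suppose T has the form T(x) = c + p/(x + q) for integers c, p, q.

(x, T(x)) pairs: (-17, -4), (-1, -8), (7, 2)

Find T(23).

-2

(T(x) − c)(x + q) = p for each data point; the three points give a linear system in c and q, then p follows.
Solving: c = -3, q = -3, p = 20, so T(x) = -3 + 20/(x − 3).
Then T(23) = -3 + 20/20 = -2.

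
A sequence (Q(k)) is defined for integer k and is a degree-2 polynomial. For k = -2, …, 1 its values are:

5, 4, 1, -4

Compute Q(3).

-20

First differences: -1, -3, -5. Second differences: -2, -2.
Level-2 differences are constant, so Q has degree 2.
Fitting a degree-2 polynomial gives Q(k) = -k² - 4k + 1.
Then Q(3) = -20.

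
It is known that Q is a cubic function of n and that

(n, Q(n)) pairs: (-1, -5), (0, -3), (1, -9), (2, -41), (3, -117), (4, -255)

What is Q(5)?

-473

First differences: 2, -6, -32, -76, -138. Second differences: -8, -26, -44, -62. Third differences: -18, -18, -18.
Level-3 differences are constant, so Q has degree 3.
Fitting a degree-3 polynomial gives Q(n) = -3n³ - 4n² + n - 3.
Then Q(5) = -473.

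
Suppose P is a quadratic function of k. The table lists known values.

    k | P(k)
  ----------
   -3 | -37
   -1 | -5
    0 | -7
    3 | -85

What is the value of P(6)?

Write P(k) = ak² + bk + c; the 4 given values yield a linear system in the 3 coefficients.
Solving, P(k) = -6k² - 8k - 7.
Then P(6) = -271.

-271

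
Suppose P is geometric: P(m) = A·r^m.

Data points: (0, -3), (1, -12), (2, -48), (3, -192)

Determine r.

Consecutive ratio: -12/(-3) = 4, and -48/(-12) = 4, so r = 4.
Then A·4^0 = -3 gives A = -3, and P(m) = -3·4^m.

4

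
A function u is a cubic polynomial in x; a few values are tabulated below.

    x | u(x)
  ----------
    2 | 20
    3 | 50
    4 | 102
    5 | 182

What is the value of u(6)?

296

Write u(x) = ax³ + bx² + cx + d; the 4 given values yield a linear system in the 4 coefficients.
Solving, u(x) = x³ + 2x² + x + 2.
Then u(6) = 296.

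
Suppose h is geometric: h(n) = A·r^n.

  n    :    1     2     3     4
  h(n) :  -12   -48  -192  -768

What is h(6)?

Consecutive ratio: -48/(-12) = 4, and -192/(-48) = 4, so r = 4.
Then A·4^1 = -12 gives A = -3, and h(n) = -3·4^n.
h(6) = -3·4^6 = -12288.

-12288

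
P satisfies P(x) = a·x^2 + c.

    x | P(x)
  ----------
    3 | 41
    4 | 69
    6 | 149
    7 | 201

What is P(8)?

261

From P(3) = 41 and P(4) = 69: 9a + c = 41 and 16a + c = 69.
Subtracting: 7a = 28, so a = 4; then c = 41 − 4·9 = 5.
So P(x) = 4x² + 5, and P(8) = 261.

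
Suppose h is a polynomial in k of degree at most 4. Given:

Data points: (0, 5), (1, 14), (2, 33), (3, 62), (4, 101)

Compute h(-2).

17

Write h(k) = ak^4 + bk³ + ck² + dk + e; the 5 given values yield a linear system in the 5 coefficients.
Solving, the top 2 coefficients vanish, and h(k) = 5k² + 4k + 5.
Then h(-2) = 17.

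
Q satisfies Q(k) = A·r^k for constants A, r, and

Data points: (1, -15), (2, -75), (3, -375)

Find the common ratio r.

5

Consecutive ratio: -75/(-15) = 5, and -375/(-75) = 5, so r = 5.
Then A·5^1 = -15 gives A = -3, and Q(k) = -3·5^k.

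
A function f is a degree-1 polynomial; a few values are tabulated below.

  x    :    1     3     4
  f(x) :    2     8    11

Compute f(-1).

-4

Write f(x) = ax + b; the 3 given values yield a linear system in the 2 coefficients.
Solving, f(x) = 3x - 1.
Then f(-1) = -4.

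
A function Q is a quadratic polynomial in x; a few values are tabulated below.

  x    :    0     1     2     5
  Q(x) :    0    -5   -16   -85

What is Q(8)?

Write Q(x) = ax² + bx + c; the 4 given values yield a linear system in the 3 coefficients.
Solving, Q(x) = -3x² - 2x.
Then Q(8) = -208.

-208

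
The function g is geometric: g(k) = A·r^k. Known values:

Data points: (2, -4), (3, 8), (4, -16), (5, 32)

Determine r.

-2

Consecutive ratio: 8/(-4) = -2, and -16/8 = -2, so r = -2.
Then A·(-2)^2 = -4 gives A = -1, and g(k) = -1·(-2)^k.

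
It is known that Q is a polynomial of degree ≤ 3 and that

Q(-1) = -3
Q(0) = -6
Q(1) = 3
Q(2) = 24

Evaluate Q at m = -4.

First differences: -3, 9, 21. Second differences: 12, 12.
Level-2 differences are constant, so Q has degree 2.
Fitting a degree-2 polynomial gives Q(m) = 6m² + 3m - 6.
Then Q(-4) = 78.

78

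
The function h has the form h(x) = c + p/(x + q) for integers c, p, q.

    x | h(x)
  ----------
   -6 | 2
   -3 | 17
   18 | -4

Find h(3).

(h(x) − c)(x + q) = p for each data point; the three points give a linear system in c and q, then p follows.
Solving: c = -3, q = 2, p = -20, so h(x) = -3 − 20/(x + 2).
Then h(3) = -3 − 20/5 = -7.

-7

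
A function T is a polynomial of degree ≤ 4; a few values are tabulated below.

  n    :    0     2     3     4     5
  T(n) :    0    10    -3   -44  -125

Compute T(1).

7

Write T(n) = an^4 + bn³ + cn² + dn + e; the 5 given values yield a linear system in the 5 coefficients.
Solving, the leading coefficient vanishes, and T(n) = -2n³ + 4n² + 5n.
Then T(1) = 7.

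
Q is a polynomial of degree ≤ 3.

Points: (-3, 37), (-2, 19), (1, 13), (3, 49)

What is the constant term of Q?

7

Write Q(k) = ak³ + bk² + ck + d; the 4 given values yield a linear system in the 4 coefficients.
Solving, the leading coefficient vanishes, and Q(k) = 4k² + 2k + 7.
The constant term is Q(0) = 7.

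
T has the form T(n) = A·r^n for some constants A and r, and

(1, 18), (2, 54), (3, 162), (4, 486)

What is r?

3

Consecutive ratio: 54/18 = 3, and 162/54 = 3, so r = 3.
Then A·3^1 = 18 gives A = 6, and T(n) = 6·3^n.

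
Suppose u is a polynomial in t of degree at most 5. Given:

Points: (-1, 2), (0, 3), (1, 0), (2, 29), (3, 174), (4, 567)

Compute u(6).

2865

First differences: 1, -3, 29, 145, 393. Second differences: -4, 32, 116, 248. Third differences: 36, 84, 132. Fourth differences: 48, 48.
Level-4 differences are constant, so u has degree 4.
Fitting a degree-4 polynomial gives u(t) = 2t^4 + 2t³ - 4t² - 3t + 3.
Then u(6) = 2865.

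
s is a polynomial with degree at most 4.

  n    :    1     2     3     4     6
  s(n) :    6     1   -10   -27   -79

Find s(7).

Write s(n) = an^4 + bn³ + cn² + dn + e; the 5 given values yield a linear system in the 5 coefficients.
Solving, the top 2 coefficients vanish, and s(n) = -3n² + 4n + 5.
Then s(7) = -114.

-114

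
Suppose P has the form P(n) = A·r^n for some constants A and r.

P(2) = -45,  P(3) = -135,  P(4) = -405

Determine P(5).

-1215

Consecutive ratio: -135/(-45) = 3, and -405/(-135) = 3, so r = 3.
Then A·3^2 = -45 gives A = -5, and P(n) = -5·3^n.
P(5) = -5·3^5 = -1215.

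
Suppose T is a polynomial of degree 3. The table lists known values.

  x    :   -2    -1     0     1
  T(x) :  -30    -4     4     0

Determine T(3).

Write T(x) = ax³ + bx² + cx + d; the 4 given values yield a linear system in the 4 coefficients.
Solving, T(x) = x³ - 6x² + x + 4.
Then T(3) = -20.

-20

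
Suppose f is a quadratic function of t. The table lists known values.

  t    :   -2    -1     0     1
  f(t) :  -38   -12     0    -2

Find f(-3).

-78

First differences: 26, 12, -2. Second differences: -14, -14.
Level-2 differences are constant, so f has degree 2.
Fitting a degree-2 polynomial gives f(t) = -7t² + 5t.
Then f(-3) = -78.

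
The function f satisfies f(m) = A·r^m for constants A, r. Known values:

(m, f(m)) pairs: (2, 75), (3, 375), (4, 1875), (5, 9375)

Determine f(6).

Consecutive ratio: 375/75 = 5, and 1875/375 = 5, so r = 5.
Then A·5^2 = 75 gives A = 3, and f(m) = 3·5^m.
f(6) = 3·5^6 = 46875.

46875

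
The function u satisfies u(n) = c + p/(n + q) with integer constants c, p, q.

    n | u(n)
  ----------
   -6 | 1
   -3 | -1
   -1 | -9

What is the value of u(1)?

15

(u(n) − c)(n + q) = p for each data point; the three points give a linear system in c and q, then p follows.
Solving: c = 3, q = 0, p = 12, so u(n) = 3 + 12/(n + 0).
Then u(1) = 3 + 12/1 = 15.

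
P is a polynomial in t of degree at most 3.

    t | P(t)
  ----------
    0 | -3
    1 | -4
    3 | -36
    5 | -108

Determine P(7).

-220

Write P(t) = at³ + bt² + ct + d; the 4 given values yield a linear system in the 4 coefficients.
Solving, the leading coefficient vanishes, and P(t) = -5t² + 4t - 3.
Then P(7) = -220.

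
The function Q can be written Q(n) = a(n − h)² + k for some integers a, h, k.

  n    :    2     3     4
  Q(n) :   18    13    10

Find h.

First differences -5, -3; second difference 2 = 2a, so a = 1.
Expanding, the n-coefficient is −2ah = -2h; matching it to the data gives h = 5, and then k = 9.
So Q(n) = 1(n − 5)² + 9.
Hence h = 5.

5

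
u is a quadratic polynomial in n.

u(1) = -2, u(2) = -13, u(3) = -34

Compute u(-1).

Write u(n) = an² + bn + c; the 3 given values yield a linear system in the 3 coefficients.
Solving, u(n) = -5n² + 4n - 1.
Then u(-1) = -10.

-10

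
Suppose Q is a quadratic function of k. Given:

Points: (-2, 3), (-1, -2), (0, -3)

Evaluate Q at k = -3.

Write Q(k) = ak² + bk + c; the 3 given values yield a linear system in the 3 coefficients.
Solving, Q(k) = 2k² + k - 3.
Then Q(-3) = 12.

12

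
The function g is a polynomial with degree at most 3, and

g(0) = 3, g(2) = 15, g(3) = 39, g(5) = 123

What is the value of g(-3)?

75

Write g(t) = at³ + bt² + ct + d; the 4 given values yield a linear system in the 4 coefficients.
Solving, the leading coefficient vanishes, and g(t) = 6t² - 6t + 3.
Then g(-3) = 75.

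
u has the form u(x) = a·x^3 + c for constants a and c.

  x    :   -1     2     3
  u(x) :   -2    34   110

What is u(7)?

1374

From u(-1) = -2 and u(2) = 34: -1a + c = -2 and 8a + c = 34.
Subtracting: 9a = 36, so a = 4; then c = -2 − 4·(-1) = 2.
So u(x) = 4x³ + 2, and u(7) = 1374.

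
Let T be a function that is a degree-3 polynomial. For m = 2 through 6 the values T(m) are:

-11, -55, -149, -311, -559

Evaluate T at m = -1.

First differences: -44, -94, -162, -248. Second differences: -50, -68, -86. Third differences: -18, -18.
Level-3 differences are constant, so T has degree 3.
Fitting a degree-3 polynomial gives T(m) = -3m³ + 2m² + 3m - 1.
Then T(-1) = 1.

1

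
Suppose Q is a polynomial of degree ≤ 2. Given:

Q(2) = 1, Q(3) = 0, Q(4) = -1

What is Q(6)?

-3

Write Q(n) = an² + bn + c; the 3 given values yield a linear system in the 3 coefficients.
Solving, the leading coefficient vanishes, and Q(n) = -n + 3.
Then Q(6) = -3.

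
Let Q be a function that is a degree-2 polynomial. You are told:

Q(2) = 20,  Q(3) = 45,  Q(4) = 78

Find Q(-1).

-7

Write Q(x) = ax² + bx + c; the 3 given values yield a linear system in the 3 coefficients.
Solving, Q(x) = 4x² + 5x - 6.
Then Q(-1) = -7.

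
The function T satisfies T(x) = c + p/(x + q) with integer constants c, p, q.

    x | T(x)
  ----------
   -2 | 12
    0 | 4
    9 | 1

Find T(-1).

6

(T(x) − c)(x + q) = p for each data point; the three points give a linear system in c and q, then p follows.
Solving: c = 0, q = 3, p = 12, so T(x) = 12/(x + 3).
Then T(-1) = 0 + 12/2 = 6.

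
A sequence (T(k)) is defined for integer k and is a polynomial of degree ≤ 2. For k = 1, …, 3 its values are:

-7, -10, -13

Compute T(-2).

2

First differences: -3, -3.
Level-1 differences are constant, so T has degree 1.
Fitting a degree-1 polynomial gives T(k) = -3k - 4.
Then T(-2) = 2.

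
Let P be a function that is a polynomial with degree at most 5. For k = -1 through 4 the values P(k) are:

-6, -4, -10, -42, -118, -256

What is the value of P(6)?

First differences: 2, -6, -32, -76, -138. Second differences: -8, -26, -44, -62. Third differences: -18, -18, -18.
Level-3 differences are constant, so P has degree 3.
Fitting a degree-3 polynomial gives P(k) = -3k³ - 4k² + k - 4.
Then P(6) = -790.

-790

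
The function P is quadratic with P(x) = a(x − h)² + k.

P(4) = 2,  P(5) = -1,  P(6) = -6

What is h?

First differences -3, -5; second difference -2 = 2a, so a = -1.
Expanding, the x-coefficient is −2ah = 2h; matching it to the data gives h = 3, and then k = 3.
So P(x) = -1(x − 3)² + 3.
Hence h = 3.

3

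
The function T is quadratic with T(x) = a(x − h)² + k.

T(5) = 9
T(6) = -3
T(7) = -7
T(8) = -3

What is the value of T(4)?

29

First differences -12, -4, 4; second difference 8 = 2a, so a = 4.
Expanding, the x-coefficient is −2ah = -8h; matching it to the data gives h = 7, and then k = -7.
So T(x) = 4(x − 7)² − 7.
T(4) = 4·(-3)² − 7 = 29.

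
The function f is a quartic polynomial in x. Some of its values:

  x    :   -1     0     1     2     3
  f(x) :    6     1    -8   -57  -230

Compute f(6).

-3053

Write f(x) = ax^4 + bx³ + cx² + dx + e; the 5 given values yield a linear system in the 5 coefficients.
Solving, f(x) = -2x^4 - 2x³ - 5x + 1.
Then f(6) = -3053.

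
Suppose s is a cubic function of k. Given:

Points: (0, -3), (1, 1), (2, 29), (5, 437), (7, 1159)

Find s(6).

741

Write s(k) = ak³ + bk² + ck + d; the 5 given values yield a linear system in the 4 coefficients.
Solving, s(k) = 3k³ + 3k² - 2k - 3.
Then s(6) = 741.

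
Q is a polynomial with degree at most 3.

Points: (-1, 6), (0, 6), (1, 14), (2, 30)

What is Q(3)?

54

First differences: 0, 8, 16. Second differences: 8, 8.
Level-2 differences are constant, so Q has degree 2.
Extending the table by one column gives the next first difference 24, so Q(3) = 30 + 24 = 54.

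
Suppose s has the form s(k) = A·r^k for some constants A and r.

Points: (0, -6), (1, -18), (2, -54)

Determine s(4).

-486

Consecutive ratio: -18/(-6) = 3, and -54/(-18) = 3, so r = 3.
Then A·3^0 = -6 gives A = -6, and s(k) = -6·3^k.
s(4) = -6·3^4 = -486.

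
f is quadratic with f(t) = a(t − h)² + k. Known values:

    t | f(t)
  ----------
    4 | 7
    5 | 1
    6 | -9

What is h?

First differences -6, -10; second difference -4 = 2a, so a = -2.
Expanding, the t-coefficient is −2ah = 4h; matching it to the data gives h = 3, and then k = 9.
So f(t) = -2(t − 3)² + 9.
Hence h = 3.

3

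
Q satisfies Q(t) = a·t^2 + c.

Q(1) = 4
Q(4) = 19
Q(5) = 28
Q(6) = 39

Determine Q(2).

7

From Q(1) = 4 and Q(4) = 19: 1a + c = 4 and 16a + c = 19.
Subtracting: 15a = 15, so a = 1; then c = 4 − 1·1 = 3.
So Q(t) = 1t² + 3, and Q(2) = 7.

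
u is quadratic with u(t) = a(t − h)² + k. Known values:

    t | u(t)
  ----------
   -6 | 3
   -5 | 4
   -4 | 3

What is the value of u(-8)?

-5

First differences 1, -1; second difference -2 = 2a, so a = -1.
Expanding, the t-coefficient is −2ah = 2h; matching it to the data gives h = -5, and then k = 4.
So u(t) = -1(t + 5)² + 4.
u(-8) = -1·(-3)² + 4 = -5.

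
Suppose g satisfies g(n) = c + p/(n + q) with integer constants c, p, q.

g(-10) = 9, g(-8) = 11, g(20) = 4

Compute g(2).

1

(g(n) − c)(n + q) = p for each data point; the three points give a linear system in c and q, then p follows.
Solving: c = 5, q = 4, p = -24, so g(n) = 5 − 24/(n + 4).
Then g(2) = 5 − 24/6 = 1.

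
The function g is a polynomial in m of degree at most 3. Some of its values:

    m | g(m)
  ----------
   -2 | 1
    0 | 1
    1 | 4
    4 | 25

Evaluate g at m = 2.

Write g(m) = am³ + bm² + cm + d; the 4 given values yield a linear system in the 4 coefficients.
Solving, the leading coefficient vanishes, and g(m) = m² + 2m + 1.
Then g(2) = 9.

9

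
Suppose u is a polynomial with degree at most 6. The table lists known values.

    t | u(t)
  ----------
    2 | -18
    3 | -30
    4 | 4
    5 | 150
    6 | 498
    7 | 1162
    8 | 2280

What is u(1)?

First differences: -12, 34, 146, 348, 664, 1118. Second differences: 46, 112, 202, 316, 454. Third differences: 66, 90, 114, 138. Fourth differences: 24, 24, 24.
Level-4 differences are constant, so u has degree 4.
Fitting a degree-4 polynomial gives u(t) = t^4 - 3t³ - 5t² + 5t.
Then u(1) = -2.

-2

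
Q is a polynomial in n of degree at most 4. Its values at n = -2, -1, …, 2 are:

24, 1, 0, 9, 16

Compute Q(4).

-24

Write Q(n) = an^4 + bn³ + cn² + dn + e; the 5 given values yield a linear system in the 5 coefficients.
Solving, the leading coefficient vanishes, and Q(n) = -2n³ + 5n² + 6n.
Then Q(4) = -24.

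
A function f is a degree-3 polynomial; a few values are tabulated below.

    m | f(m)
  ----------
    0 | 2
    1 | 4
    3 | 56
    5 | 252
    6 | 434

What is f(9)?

1460

Write f(m) = am³ + bm² + cm + d; the 5 given values yield a linear system in the 4 coefficients.
Solving, f(m) = 2m³ + 2.
Then f(9) = 1460.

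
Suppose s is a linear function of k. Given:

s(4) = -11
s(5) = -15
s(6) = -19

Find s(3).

-7

First differences: -4, -4.
Level-1 differences are constant, so s has degree 1.
Fitting a degree-1 polynomial gives s(k) = -4k + 5.
Then s(3) = -7.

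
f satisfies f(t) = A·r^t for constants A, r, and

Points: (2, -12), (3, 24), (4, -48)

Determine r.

Consecutive ratio: 24/(-12) = -2, and -48/24 = -2, so r = -2.
Then A·(-2)^2 = -12 gives A = -3, and f(t) = -3·(-2)^t.

-2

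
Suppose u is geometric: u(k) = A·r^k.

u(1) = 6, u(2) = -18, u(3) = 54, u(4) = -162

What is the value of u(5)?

Consecutive ratio: -18/6 = -3, and 54/(-18) = -3, so r = -3.
Then A·(-3)^1 = 6 gives A = -2, and u(k) = -2·(-3)^k.
u(5) = -2·(-3)^5 = 486.

486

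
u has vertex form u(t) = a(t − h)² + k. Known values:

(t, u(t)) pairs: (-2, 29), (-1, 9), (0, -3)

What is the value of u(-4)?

First differences -20, -12; second difference 8 = 2a, so a = 4.
Expanding, the t-coefficient is −2ah = -8h; matching it to the data gives h = 1, and then k = -7.
So u(t) = 4(t − 1)² − 7.
u(-4) = 4·(-5)² − 7 = 93.

93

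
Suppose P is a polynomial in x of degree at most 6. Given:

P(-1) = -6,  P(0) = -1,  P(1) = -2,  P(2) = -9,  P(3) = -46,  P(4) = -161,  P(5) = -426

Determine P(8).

-3201

First differences: 5, -1, -7, -37, -115, -265. Second differences: -6, -6, -30, -78, -150. Third differences: 0, -24, -48, -72. Fourth differences: -24, -24, -24.
Level-4 differences are constant, so P has degree 4.
Fitting a degree-4 polynomial gives P(x) = -x^4 + 2x³ - 2x² - 1.
Then P(8) = -3201.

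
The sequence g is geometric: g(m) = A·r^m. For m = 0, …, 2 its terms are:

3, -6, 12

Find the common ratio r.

-2

Consecutive ratio: -6/3 = -2, and 12/(-6) = -2, so r = -2.
Then A·(-2)^0 = 3 gives A = 3, and g(m) = 3·(-2)^m.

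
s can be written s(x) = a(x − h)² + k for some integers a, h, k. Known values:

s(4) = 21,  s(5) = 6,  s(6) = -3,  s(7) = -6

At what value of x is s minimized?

7

First differences -15, -9, -3; second difference 6 = 2a, so a = 3.
Expanding, the x-coefficient is −2ah = -6h; matching it to the data gives h = 7, and then k = -6.
So s(x) = 3(x − 7)² − 6.
Hence h = 7.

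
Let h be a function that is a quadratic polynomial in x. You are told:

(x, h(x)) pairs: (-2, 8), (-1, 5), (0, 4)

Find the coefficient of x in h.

Write h(x) = ax² + bx + c; the 3 given values yield a linear system in the 3 coefficients.
Solving, h(x) = x² + 4.
The coefficient of x is 0.

0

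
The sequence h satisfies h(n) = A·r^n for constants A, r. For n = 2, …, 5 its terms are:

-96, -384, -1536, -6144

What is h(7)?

Consecutive ratio: -384/(-96) = 4, and -1536/(-384) = 4, so r = 4.
Then A·4^2 = -96 gives A = -6, and h(n) = -6·4^n.
h(7) = -6·4^7 = -98304.

-98304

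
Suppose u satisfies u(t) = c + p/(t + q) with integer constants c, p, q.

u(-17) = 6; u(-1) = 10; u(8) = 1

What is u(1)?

15

(u(t) − c)(t + q) = p for each data point; the three points give a linear system in c and q, then p follows.
Solving: c = 5, q = -3, p = -20, so u(t) = 5 − 20/(t − 3).
Then u(1) = 5 − 20/(-2) = 15.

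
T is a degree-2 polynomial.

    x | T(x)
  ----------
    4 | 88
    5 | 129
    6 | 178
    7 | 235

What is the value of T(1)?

First differences: 41, 49, 57. Second differences: 8, 8.
Level-2 differences are constant, so T has degree 2.
Fitting a degree-2 polynomial gives T(x) = 4x² + 5x + 4.
Then T(1) = 13.

13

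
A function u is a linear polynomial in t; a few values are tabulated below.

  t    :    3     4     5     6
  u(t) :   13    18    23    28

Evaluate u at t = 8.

First differences: 5, 5, 5.
Level-1 differences are constant, so u has degree 1.
Fitting a degree-1 polynomial gives u(t) = 5t - 2.
Then u(8) = 38.

38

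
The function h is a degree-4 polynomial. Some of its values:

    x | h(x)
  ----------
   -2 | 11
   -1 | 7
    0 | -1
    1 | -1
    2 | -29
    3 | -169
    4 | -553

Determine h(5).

Write h(x) = ax^4 + bx³ + cx² + dx + e; the 7 given values yield a linear system in the 5 coefficients.
Solving, h(x) = -2x^4 - 2x³ + 6x² - 2x - 1.
Then h(5) = -1361.

-1361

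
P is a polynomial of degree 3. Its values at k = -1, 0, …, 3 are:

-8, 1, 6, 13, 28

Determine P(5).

First differences: 9, 5, 7, 15. Second differences: -4, 2, 8. Third differences: 6, 6.
Level-3 differences are constant, so P has degree 3.
Fitting a degree-3 polynomial gives P(k) = k³ - 2k² + 6k + 1.
Then P(5) = 106.

106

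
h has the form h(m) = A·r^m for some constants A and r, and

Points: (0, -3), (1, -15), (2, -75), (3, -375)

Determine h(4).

Consecutive ratio: -15/(-3) = 5, and -75/(-15) = 5, so r = 5.
Then A·5^0 = -3 gives A = -3, and h(m) = -3·5^m.
h(4) = -3·5^4 = -1875.

-1875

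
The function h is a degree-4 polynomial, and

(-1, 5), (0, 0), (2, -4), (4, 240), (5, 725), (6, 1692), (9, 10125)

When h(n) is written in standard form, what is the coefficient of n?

0

Write h(n) = an^4 + bn³ + cn² + dn + e; the 7 given values yield a linear system in the 5 coefficients.
Solving, h(n) = 2n^4 - 4n³ - n².
The coefficient of n is 0.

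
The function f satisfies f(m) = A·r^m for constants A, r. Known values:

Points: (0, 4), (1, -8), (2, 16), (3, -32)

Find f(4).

Consecutive ratio: -8/4 = -2, and 16/(-8) = -2, so r = -2.
Then A·(-2)^0 = 4 gives A = 4, and f(m) = 4·(-2)^m.
f(4) = 4·(-2)^4 = 64.

64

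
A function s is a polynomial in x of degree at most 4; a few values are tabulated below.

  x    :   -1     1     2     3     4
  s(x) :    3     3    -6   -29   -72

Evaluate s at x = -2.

Write s(x) = ax^4 + bx³ + cx² + dx + e; the 5 given values yield a linear system in the 5 coefficients.
Solving, the leading coefficient vanishes, and s(x) = -x³ - x² + x + 4.
Then s(-2) = 6.

6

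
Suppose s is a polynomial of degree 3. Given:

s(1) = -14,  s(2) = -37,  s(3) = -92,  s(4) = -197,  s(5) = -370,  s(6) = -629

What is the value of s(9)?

First differences: -23, -55, -105, -173, -259. Second differences: -32, -50, -68, -86. Third differences: -18, -18, -18.
Level-3 differences are constant, so s has degree 3.
Fitting a degree-3 polynomial gives s(k) = -3k³ + 2k² - 8k - 5.
Then s(9) = -2102.

-2102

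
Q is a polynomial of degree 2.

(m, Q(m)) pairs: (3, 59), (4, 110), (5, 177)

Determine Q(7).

359

Write Q(m) = am² + bm + c; the 3 given values yield a linear system in the 3 coefficients.
Solving, Q(m) = 8m² - 5m + 2.
Then Q(7) = 359.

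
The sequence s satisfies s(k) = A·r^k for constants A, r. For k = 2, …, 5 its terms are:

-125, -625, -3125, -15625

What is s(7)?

Consecutive ratio: -625/(-125) = 5, and -3125/(-625) = 5, so r = 5.
Then A·5^2 = -125 gives A = -5, and s(k) = -5·5^k.
s(7) = -5·5^7 = -390625.

-390625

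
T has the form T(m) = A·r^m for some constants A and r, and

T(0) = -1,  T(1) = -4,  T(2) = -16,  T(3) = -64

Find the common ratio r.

Consecutive ratio: -4/(-1) = 4, and -16/(-4) = 4, so r = 4.
Then A·4^0 = -1 gives A = -1, and T(m) = -1·4^m.

4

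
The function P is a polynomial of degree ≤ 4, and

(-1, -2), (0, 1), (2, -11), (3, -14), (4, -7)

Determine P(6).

Write P(k) = ak^4 + bk³ + ck² + dk + e; the 5 given values yield a linear system in the 5 coefficients.
Solving, the leading coefficient vanishes, and P(k) = k³ - 4k² - 2k + 1.
Then P(6) = 61.

61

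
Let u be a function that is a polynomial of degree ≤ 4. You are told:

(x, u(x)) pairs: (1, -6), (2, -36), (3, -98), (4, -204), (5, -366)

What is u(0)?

First differences: -30, -62, -106, -162. Second differences: -32, -44, -56. Third differences: -12, -12.
Level-3 differences are constant, so u has degree 3.
Fitting a degree-3 polynomial gives u(x) = -2x³ - 4x² - 4x + 4.
The constant term is u(0) = 4.

4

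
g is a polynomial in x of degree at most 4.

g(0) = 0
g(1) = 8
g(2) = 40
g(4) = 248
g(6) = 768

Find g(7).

Write g(x) = ax^4 + bx³ + cx² + dx + e; the 5 given values yield a linear system in the 5 coefficients.
Solving, the leading coefficient vanishes, and g(x) = 3x³ + 3x² + 2x.
Then g(7) = 1190.

1190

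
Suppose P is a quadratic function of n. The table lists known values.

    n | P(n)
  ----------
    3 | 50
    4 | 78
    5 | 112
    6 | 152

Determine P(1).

12

Write P(n) = an² + bn + c; the 4 given values yield a linear system in the 3 coefficients.
Solving, P(n) = 3n² + 7n + 2.
Then P(1) = 12.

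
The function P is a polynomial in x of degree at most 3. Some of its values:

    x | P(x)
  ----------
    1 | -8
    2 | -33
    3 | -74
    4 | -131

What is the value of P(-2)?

-29

First differences: -25, -41, -57. Second differences: -16, -16.
Level-2 differences are constant, so P has degree 2.
Fitting a degree-2 polynomial gives P(x) = -8x² - x + 1.
Then P(-2) = -29.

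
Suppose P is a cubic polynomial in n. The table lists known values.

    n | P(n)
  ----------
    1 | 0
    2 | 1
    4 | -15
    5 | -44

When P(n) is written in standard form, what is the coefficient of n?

-4

Write P(n) = an³ + bn² + cn + d; the 4 given values yield a linear system in the 4 coefficients.
Solving, P(n) = -n³ + 4n² - 4n + 1.
The coefficient of n is -4.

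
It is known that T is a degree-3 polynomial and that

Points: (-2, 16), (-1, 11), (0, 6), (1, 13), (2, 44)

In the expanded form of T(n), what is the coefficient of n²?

Write T(n) = an³ + bn² + cn + d; the 5 given values yield a linear system in the 4 coefficients.
Solving, T(n) = 2n³ + 6n² - n + 6.
The coefficient of n² is 6.

6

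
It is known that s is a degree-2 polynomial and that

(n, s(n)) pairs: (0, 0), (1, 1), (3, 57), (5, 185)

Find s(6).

276

Write s(n) = an² + bn + c; the 4 given values yield a linear system in the 3 coefficients.
Solving, s(n) = 9n² - 8n.
Then s(6) = 276.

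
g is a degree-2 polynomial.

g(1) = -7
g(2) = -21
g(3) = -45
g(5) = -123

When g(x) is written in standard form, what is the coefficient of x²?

Write g(x) = ax² + bx + c; the 4 given values yield a linear system in the 3 coefficients.
Solving, g(x) = -5x² + x - 3.
The coefficient of x² is -5.

-5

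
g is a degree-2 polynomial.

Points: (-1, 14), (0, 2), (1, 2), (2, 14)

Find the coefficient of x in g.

First differences: -12, 0, 12. Second differences: 12, 12.
Level-2 differences are constant, so g has degree 2.
Fitting a degree-2 polynomial gives g(x) = 6x² - 6x + 2.
The coefficient of x is -6.

-6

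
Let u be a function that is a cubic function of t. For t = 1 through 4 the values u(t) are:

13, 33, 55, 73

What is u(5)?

81

Write u(t) = at³ + bt² + ct + d; the 4 given values yield a linear system in the 4 coefficients.
Solving, u(t) = -t³ + 7t² + 6t + 1.
Then u(5) = 81.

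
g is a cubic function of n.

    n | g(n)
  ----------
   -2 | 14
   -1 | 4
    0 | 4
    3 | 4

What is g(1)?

8

Write g(n) = an³ + bn² + cn + d; the 4 given values yield a linear system in the 4 coefficients.
Solving, g(n) = -n³ + 2n² + 3n + 4.
Then g(1) = 8.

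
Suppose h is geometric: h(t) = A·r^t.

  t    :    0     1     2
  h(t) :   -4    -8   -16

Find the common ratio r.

Consecutive ratio: -8/(-4) = 2, and -16/(-8) = 2, so r = 2.
Then A·2^0 = -4 gives A = -4, and h(t) = -4·2^t.

2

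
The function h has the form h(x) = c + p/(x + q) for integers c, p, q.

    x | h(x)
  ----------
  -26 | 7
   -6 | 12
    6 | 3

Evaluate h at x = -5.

14

(h(x) − c)(x + q) = p for each data point; the three points give a linear system in c and q, then p follows.
Solving: c = 6, q = 2, p = -24, so h(x) = 6 − 24/(x + 2).
Then h(-5) = 6 − 24/(-3) = 14.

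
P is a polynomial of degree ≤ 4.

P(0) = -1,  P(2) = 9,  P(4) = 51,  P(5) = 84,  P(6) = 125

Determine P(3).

26

Write P(x) = ax^4 + bx³ + cx² + dx + e; the 5 given values yield a linear system in the 5 coefficients.
Solving, the top 2 coefficients vanish, and P(x) = 4x² - 3x - 1.
Then P(3) = 26.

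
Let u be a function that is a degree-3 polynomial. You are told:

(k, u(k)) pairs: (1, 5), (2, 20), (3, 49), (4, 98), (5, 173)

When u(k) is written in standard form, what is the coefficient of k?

5

First differences: 15, 29, 49, 75. Second differences: 14, 20, 26. Third differences: 6, 6.
Level-3 differences are constant, so u has degree 3.
Fitting a degree-3 polynomial gives u(k) = k³ + k² + 5k - 2.
The coefficient of k is 5.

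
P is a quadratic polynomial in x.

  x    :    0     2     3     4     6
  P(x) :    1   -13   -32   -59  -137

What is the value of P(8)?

Write P(x) = ax² + bx + c; the 5 given values yield a linear system in the 3 coefficients.
Solving, P(x) = -4x² + x + 1.
Then P(8) = -247.

-247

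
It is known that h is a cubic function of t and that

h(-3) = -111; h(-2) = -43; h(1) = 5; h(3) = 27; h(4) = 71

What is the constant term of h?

Write h(t) = at³ + bt² + ct + d; the 5 given values yield a linear system in the 4 coefficients.
Solving, h(t) = 2t³ - 5t² + 5t + 3.
The constant term is h(0) = 3.

3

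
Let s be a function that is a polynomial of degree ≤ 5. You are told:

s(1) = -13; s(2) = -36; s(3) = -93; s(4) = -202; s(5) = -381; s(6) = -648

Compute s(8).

-1518

First differences: -23, -57, -109, -179, -267. Second differences: -34, -52, -70, -88. Third differences: -18, -18, -18.
Level-3 differences are constant, so s has degree 3.
Fitting a degree-3 polynomial gives s(k) = -3k³ + k² - 5k - 6.
Then s(8) = -1518.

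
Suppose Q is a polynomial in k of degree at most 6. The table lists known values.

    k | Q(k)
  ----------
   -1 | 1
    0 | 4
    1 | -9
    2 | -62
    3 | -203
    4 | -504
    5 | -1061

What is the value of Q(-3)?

-77

First differences: 3, -13, -53, -141, -301, -557. Second differences: -16, -40, -88, -160, -256. Third differences: -24, -48, -72, -96. Fourth differences: -24, -24, -24.
Level-4 differences are constant, so Q has degree 4.
Fitting a degree-4 polynomial gives Q(k) = -k^4 - 2k³ - 7k² - 3k + 4.
Then Q(-3) = -77.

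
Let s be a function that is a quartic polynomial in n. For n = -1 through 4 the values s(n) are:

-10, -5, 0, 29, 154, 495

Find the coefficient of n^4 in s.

First differences: 5, 5, 29, 125, 341. Second differences: 0, 24, 96, 216. Third differences: 24, 72, 120. Fourth differences: 48, 48.
Level-4 differences are constant, so s has degree 4.
Fitting a degree-4 polynomial gives s(n) = 2n^4 - 2n² + 5n - 5.
The coefficient of n^4 is 2.

2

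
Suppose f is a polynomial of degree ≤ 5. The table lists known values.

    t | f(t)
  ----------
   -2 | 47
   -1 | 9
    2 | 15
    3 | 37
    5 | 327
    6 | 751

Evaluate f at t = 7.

Write f(t) = at^5 + bt^4 + ct³ + dt² + et + p; the 6 given values yield a linear system in the 6 coefficients.
Solving, the leading coefficient vanishes, and f(t) = t^4 - 3t³ + 2t² + 4t + 7.
Then f(7) = 1505.

1505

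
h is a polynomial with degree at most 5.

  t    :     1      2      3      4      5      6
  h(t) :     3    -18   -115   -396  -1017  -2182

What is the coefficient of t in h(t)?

Write h(t) = at^5 + bt^4 + ct³ + dt² + et + p; the 6 given values yield a linear system in the 6 coefficients.
Solving, the leading coefficient vanishes, and h(t) = -2t^4 + 2t³ - 5t + 8.
The coefficient of t is -5.

-5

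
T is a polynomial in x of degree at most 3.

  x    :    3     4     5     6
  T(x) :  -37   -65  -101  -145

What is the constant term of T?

First differences: -28, -36, -44. Second differences: -8, -8.
Level-2 differences are constant, so T has degree 2.
Fitting a degree-2 polynomial gives T(x) = -4x² - 1.
The constant term is T(0) = -1.

-1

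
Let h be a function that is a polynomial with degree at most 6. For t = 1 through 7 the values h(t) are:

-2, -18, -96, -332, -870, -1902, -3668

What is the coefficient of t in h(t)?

1

First differences: -16, -78, -236, -538, -1032, -1766. Second differences: -62, -158, -302, -494, -734. Third differences: -96, -144, -192, -240. Fourth differences: -48, -48, -48.
Level-4 differences are constant, so h has degree 4.
Fitting a degree-4 polynomial gives h(t) = -2t^4 + 4t³ - 5t² + t.
The coefficient of t is 1.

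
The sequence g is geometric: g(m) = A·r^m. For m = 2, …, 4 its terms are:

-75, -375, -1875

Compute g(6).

-46875

Consecutive ratio: -375/(-75) = 5, and -1875/(-375) = 5, so r = 5.
Then A·5^2 = -75 gives A = -3, and g(m) = -3·5^m.
g(6) = -3·5^6 = -46875.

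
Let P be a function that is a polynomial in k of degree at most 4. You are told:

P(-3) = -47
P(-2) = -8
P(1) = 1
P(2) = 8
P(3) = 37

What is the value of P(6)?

376

Write P(k) = ak^4 + bk³ + ck² + dk + e; the 5 given values yield a linear system in the 5 coefficients.
Solving, the leading coefficient vanishes, and P(k) = 2k³ - k² - 4k + 4.
Then P(6) = 376.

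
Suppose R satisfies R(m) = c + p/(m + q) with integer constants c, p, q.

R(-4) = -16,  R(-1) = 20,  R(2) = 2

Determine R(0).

8

(R(m) − c)(m + q) = p for each data point; the three points give a linear system in c and q, then p follows.
Solving: c = -4, q = 2, p = 24, so R(m) = -4 + 24/(m + 2).
Then R(0) = -4 + 24/2 = 8.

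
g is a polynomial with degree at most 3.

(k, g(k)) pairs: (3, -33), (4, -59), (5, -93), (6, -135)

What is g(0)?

-3

First differences: -26, -34, -42. Second differences: -8, -8.
Level-2 differences are constant, so g has degree 2.
Fitting a degree-2 polynomial gives g(k) = -4k² + 2k - 3.
The constant term is g(0) = -3.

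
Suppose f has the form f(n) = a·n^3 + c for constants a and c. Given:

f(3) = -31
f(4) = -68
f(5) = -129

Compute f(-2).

From f(3) = -31 and f(4) = -68: 27a + c = -31 and 64a + c = -68.
Subtracting: 37a = -37, so a = -1; then c = -31 − (-1)·27 = -4.
So f(n) = -1n³ − 4, and f(-2) = 4.

4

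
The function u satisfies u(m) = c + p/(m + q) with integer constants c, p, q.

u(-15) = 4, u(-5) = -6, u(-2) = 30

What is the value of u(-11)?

(u(m) − c)(m + q) = p for each data point; the three points give a linear system in c and q, then p follows.
Solving: c = 6, q = 3, p = 24, so u(m) = 6 + 24/(m + 3).
Then u(-11) = 6 + 24/(-8) = 3.

3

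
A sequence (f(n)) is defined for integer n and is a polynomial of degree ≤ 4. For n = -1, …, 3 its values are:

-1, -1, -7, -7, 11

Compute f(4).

First differences: 0, -6, 0, 18. Second differences: -6, 6, 18. Third differences: 12, 12.
Level-3 differences are constant, so f has degree 3.
Extending the table by one column gives the next first difference 48, so f(4) = 11 + 48 = 59.

59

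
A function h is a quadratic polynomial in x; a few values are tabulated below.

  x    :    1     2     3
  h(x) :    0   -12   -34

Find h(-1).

Write h(x) = ax² + bx + c; the 3 given values yield a linear system in the 3 coefficients.
Solving, h(x) = -5x² + 3x + 2.
Then h(-1) = -6.

-6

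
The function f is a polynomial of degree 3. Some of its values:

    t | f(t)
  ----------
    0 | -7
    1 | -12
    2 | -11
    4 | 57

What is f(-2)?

-27

Write f(t) = at³ + bt² + ct + d; the 4 given values yield a linear system in the 4 coefficients.
Solving, f(t) = 2t³ - 3t² - 4t - 7.
Then f(-2) = -27.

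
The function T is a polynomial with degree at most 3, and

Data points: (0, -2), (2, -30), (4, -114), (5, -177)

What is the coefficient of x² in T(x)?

-7

Write T(x) = ax³ + bx² + cx + d; the 4 given values yield a linear system in the 4 coefficients.
Solving, the leading coefficient vanishes, and T(x) = -7x² - 2.
The coefficient of x² is -7.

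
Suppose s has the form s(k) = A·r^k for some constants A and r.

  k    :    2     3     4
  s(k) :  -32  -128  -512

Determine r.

4

Consecutive ratio: -128/(-32) = 4, and -512/(-128) = 4, so r = 4.
Then A·4^2 = -32 gives A = -2, and s(k) = -2·4^k.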